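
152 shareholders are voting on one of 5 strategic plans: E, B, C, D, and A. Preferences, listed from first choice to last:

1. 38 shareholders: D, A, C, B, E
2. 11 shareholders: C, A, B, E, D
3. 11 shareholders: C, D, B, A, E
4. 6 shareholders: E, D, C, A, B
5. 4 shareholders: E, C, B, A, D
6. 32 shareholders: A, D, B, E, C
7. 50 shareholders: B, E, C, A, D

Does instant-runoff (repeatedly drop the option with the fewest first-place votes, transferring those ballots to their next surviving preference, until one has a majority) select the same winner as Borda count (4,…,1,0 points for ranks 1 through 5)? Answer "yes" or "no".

no

Instant-runoff — R1 E 10, B 50, C 22, D 38, A 32 (E out); R2 B 50, C 26, D 44, A 32 (C out); R3 B 54, D 55, A 43 (A out); R4 B 65, D 87 (D winner). Winner: D.
Borda — scores: E 233, B 354, C 288, D 299, A 346. Winner: B.
The two methods disagree.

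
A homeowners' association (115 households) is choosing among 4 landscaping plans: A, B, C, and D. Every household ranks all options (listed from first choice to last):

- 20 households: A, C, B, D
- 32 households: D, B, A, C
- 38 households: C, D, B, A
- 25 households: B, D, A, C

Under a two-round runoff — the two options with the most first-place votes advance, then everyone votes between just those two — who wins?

C

Round 1 first-place votes: A 20, B 25, C 38, D 32.
C and D advance.
Runoff: C is preferred to D by 58 voters; D by 57.
C wins the runoff.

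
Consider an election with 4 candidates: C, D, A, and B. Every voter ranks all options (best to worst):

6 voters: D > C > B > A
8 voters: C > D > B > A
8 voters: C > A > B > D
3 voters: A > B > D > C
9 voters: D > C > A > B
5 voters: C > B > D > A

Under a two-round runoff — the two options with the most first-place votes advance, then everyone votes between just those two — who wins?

C

Round 1 first-place votes: C 21, D 15, A 3, B 0.
C and D advance.
Runoff: C is preferred to D by 21 voters; D by 18.
C wins the runoff.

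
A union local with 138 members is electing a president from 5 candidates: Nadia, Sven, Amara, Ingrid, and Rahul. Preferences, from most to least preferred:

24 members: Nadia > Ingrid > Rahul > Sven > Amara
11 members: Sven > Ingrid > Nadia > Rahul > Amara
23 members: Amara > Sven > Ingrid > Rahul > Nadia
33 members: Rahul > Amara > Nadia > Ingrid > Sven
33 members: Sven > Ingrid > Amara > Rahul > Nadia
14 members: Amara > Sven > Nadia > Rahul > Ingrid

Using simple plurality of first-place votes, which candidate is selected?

First-place votes: Nadia 24, Sven 44, Amara 37, Ingrid 0, Rahul 33.
Sven has the most first-place votes.

Sven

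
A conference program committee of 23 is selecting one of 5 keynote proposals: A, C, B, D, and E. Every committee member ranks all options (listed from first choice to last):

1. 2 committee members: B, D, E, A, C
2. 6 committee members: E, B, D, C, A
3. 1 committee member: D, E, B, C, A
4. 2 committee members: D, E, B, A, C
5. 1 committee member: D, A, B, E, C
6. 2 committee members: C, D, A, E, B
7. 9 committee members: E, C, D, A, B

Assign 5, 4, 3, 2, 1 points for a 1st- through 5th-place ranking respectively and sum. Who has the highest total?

E

A: 2·2 + 6·1 + 1·1 + 2·2 + 1·4 + 2·3 + 9·2 = 43
C: 2·1 + 6·2 + 1·2 + 2·1 + 1·1 + 2·5 + 9·4 = 65
B: 2·5 + 6·4 + 1·3 + 2·3 + 1·3 + 2·1 + 9·1 = 57
D: 2·4 + 6·3 + 1·5 + 2·5 + 1·5 + 2·4 + 9·3 = 81
E: 2·3 + 6·5 + 1·4 + 2·4 + 1·2 + 2·2 + 9·5 = 99
E has the highest Borda score (99).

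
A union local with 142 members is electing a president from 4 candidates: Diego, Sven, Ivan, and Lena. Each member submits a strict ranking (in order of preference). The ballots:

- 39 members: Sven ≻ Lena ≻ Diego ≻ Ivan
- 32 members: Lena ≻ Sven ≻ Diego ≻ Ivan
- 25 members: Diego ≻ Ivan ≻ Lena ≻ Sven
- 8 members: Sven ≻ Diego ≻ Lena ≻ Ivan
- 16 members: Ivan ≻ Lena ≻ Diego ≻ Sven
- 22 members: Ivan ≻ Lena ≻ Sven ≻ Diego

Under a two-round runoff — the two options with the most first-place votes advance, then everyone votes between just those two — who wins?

Sven

Round 1 first-place votes: Diego 25, Sven 47, Ivan 38, Lena 32.
Sven and Ivan advance.
Runoff: Sven is preferred to Ivan by 79 voters; Ivan by 63.
Sven wins the runoff.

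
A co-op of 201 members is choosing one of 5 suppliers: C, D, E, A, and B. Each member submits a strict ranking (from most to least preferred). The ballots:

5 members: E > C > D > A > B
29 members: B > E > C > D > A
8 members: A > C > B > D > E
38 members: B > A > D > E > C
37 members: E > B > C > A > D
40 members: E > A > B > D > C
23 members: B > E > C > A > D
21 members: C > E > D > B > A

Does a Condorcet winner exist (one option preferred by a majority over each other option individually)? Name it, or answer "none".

E

E vs C: 172–29 for E.
E vs D: 155–46 for E.
E vs A: 155–46 for E.
E vs B: 103–98 for E.
E beats every other option head-to-head.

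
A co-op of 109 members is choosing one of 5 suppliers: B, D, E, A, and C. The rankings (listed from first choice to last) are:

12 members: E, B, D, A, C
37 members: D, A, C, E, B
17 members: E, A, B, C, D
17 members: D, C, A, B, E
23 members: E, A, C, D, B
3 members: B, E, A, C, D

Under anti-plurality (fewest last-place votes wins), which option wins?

Last-place votes: B 60, D 20, E 17, A 0, C 12.
A is ranked last by the fewest voters, so A wins.

A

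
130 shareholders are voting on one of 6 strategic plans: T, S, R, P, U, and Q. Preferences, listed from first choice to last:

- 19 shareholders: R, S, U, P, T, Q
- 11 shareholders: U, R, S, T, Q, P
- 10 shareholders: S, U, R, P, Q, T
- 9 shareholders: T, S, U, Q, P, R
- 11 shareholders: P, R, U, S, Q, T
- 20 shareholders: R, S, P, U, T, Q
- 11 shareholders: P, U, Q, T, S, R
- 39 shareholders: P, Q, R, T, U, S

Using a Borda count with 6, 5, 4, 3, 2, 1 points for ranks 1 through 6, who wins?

P

T: 19·2 + 11·3 + 10·1 + 9·6 + 11·1 + 20·2 + 11·3 + 39·3 = 336
S: 19·5 + 11·4 + 10·6 + 9·5 + 11·3 + 20·5 + 11·2 + 39·1 = 438
R: 19·6 + 11·5 + 10·4 + 9·1 + 11·5 + 20·6 + 11·1 + 39·4 = 560
P: 19·3 + 11·1 + 10·3 + 9·2 + 11·6 + 20·4 + 11·6 + 39·6 = 562
U: 19·4 + 11·6 + 10·5 + 9·4 + 11·4 + 20·3 + 11·5 + 39·2 = 465
Q: 19·1 + 11·2 + 10·2 + 9·3 + 11·2 + 20·1 + 11·4 + 39·5 = 369
P has the highest Borda score (562).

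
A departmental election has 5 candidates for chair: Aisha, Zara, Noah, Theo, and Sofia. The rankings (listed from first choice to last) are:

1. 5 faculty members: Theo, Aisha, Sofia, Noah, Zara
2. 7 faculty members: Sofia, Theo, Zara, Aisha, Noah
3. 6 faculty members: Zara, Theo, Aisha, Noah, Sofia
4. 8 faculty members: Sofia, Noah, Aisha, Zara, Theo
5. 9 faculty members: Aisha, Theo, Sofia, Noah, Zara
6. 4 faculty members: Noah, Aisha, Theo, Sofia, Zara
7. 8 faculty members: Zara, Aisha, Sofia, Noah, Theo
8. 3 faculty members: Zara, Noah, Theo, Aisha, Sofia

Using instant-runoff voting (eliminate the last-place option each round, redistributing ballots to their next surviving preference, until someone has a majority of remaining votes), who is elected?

Aisha

Round 1: Aisha 9, Zara 17, Noah 4, Theo 5, Sofia 15. Eliminate Noah.
Round 2: Aisha 13, Zara 17, Theo 5, Sofia 15. Eliminate Theo.
Round 3: Aisha 18, Zara 17, Sofia 15. Eliminate Sofia.
Round 4: Aisha 26, Zara 24. Aisha has a majority.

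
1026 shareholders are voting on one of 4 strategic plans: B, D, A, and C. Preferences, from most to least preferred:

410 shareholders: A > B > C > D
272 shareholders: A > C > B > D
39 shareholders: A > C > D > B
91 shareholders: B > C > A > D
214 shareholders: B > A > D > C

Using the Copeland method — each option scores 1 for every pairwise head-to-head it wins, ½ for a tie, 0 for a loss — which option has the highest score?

A

B: beats D and C; loses to A → score 2.
D: loses to B, A, and C → score 0.
A: beats B, D, and C → score 3.
C: beats D; loses to B and A → score 1.
A has the best pairwise record.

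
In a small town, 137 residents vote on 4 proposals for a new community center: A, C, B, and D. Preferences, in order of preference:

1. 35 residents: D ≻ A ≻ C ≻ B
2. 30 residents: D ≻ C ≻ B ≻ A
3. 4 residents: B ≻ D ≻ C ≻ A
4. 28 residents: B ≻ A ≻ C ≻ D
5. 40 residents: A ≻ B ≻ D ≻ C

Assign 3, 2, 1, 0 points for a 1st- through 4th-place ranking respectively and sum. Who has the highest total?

A: 35·2 + 30·0 + 4·0 + 28·2 + 40·3 = 246
C: 35·1 + 30·2 + 4·1 + 28·1 + 40·0 = 127
B: 35·0 + 30·1 + 4·3 + 28·3 + 40·2 = 206
D: 35·3 + 30·3 + 4·2 + 28·0 + 40·1 = 243
A has the highest Borda score (246).

A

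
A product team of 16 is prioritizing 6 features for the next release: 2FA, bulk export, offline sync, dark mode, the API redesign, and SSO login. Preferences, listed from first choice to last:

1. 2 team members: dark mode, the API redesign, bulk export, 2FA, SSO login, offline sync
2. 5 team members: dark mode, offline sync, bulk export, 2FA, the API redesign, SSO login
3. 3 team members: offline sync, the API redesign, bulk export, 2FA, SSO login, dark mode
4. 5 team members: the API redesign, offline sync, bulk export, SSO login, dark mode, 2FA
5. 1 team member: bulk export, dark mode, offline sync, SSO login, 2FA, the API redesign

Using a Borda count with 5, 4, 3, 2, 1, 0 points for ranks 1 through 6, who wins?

offline sync

2FA: 2·2 + 5·2 + 3·2 + 5·0 + 1·1 = 21
bulk export: 2·3 + 5·3 + 3·3 + 5·3 + 1·5 = 50
offline sync: 2·0 + 5·4 + 3·5 + 5·4 + 1·3 = 58
dark mode: 2·5 + 5·5 + 3·0 + 5·1 + 1·4 = 44
the API redesign: 2·4 + 5·1 + 3·4 + 5·5 + 1·0 = 50
SSO login: 2·1 + 5·0 + 3·1 + 5·2 + 1·2 = 17
offline sync has the highest Borda score (58).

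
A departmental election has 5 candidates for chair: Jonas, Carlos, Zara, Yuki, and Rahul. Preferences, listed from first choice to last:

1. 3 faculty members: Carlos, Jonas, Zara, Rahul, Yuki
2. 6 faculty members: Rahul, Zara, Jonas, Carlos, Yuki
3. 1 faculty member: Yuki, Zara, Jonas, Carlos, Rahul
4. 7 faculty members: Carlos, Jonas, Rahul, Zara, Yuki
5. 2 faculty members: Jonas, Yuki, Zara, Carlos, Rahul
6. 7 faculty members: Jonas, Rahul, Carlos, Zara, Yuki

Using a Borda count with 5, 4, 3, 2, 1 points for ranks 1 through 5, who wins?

Jonas

Jonas: 3·4 + 6·3 + 1·3 + 7·4 + 2·5 + 7·5 = 106
Carlos: 3·5 + 6·2 + 1·2 + 7·5 + 2·2 + 7·3 = 89
Zara: 3·3 + 6·4 + 1·4 + 7·2 + 2·3 + 7·2 = 71
Yuki: 3·1 + 6·1 + 1·5 + 7·1 + 2·4 + 7·1 = 36
Rahul: 3·2 + 6·5 + 1·1 + 7·3 + 2·1 + 7·4 = 88
Jonas has the highest Borda score (106).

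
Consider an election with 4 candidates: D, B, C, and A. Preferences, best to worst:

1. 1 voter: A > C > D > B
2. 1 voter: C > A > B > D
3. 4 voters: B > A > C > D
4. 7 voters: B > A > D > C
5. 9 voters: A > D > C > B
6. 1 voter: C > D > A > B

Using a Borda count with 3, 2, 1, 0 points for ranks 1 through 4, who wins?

A

D: 1·1 + 1·0 + 4·0 + 7·1 + 9·2 + 1·2 = 28
B: 1·0 + 1·1 + 4·3 + 7·3 + 9·0 + 1·0 = 34
C: 1·2 + 1·3 + 4·1 + 7·0 + 9·1 + 1·3 = 21
A: 1·3 + 1·2 + 4·2 + 7·2 + 9·3 + 1·1 = 55
A has the highest Borda score (55).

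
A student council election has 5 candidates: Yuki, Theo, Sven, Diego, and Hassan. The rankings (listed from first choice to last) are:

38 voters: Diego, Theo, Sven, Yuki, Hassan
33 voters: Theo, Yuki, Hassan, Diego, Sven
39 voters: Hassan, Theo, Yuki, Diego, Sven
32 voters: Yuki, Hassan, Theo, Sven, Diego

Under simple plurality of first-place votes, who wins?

Hassan

First-place votes: Yuki 32, Theo 33, Sven 0, Diego 38, Hassan 39.
Hassan has the most first-place votes.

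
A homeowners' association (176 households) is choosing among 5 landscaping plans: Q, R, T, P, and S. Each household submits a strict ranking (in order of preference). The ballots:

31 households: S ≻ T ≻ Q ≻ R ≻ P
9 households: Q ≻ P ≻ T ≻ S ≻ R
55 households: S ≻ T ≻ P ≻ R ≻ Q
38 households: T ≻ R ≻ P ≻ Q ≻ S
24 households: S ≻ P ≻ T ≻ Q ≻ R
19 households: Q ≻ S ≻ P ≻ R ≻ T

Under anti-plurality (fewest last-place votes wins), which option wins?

T

Last-place votes: Q 55, R 33, T 19, P 31, S 38.
T is ranked last by the fewest voters, so T wins.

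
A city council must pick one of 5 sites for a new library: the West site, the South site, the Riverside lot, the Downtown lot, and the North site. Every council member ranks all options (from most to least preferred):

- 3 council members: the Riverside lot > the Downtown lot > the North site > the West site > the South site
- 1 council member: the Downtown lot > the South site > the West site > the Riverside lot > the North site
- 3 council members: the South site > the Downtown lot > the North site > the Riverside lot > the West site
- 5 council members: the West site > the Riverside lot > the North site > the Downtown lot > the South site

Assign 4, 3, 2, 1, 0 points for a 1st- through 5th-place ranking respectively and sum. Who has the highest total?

the Riverside lot

the West site: 3·1 + 1·2 + 3·0 + 5·4 = 25
the South site: 3·0 + 1·3 + 3·4 + 5·0 = 15
the Riverside lot: 3·4 + 1·1 + 3·1 + 5·3 = 31
the Downtown lot: 3·3 + 1·4 + 3·3 + 5·1 = 27
the North site: 3·2 + 1·0 + 3·2 + 5·2 = 22
the Riverside lot has the highest Borda score (31).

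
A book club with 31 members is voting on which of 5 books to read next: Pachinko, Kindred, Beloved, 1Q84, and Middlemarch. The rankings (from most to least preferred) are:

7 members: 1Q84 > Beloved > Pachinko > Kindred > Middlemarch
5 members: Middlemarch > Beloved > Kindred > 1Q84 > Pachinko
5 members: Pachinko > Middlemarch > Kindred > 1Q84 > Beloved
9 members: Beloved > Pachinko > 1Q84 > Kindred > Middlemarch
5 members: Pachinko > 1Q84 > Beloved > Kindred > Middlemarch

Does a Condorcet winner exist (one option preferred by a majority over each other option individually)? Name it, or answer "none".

Checking pairwise contests:
Beloved beats Pachinko 21–10.
Pachinko beats Kindred 26–5.
1Q84 beats Beloved 17–14.
Pachinko beats 1Q84 19–12.
Pachinko beats Middlemarch 26–5.
Every option loses at least one head-to-head, so there is no Condorcet winner.

none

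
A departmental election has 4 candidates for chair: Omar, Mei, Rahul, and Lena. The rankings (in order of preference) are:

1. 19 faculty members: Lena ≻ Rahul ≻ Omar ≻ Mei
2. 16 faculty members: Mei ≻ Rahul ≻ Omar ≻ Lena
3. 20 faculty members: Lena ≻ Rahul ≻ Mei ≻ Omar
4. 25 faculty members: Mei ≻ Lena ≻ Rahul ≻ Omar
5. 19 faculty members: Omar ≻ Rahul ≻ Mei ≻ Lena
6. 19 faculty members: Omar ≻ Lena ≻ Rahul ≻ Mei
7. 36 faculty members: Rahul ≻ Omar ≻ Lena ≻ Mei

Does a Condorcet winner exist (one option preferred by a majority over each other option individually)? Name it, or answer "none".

none

Checking pairwise contests:
Rahul beats Omar 116–38.
Omar beats Mei 93–61.
Lena beats Rahul 83–71.
Omar beats Lena 90–64.
Every option loses at least one head-to-head, so there is no Condorcet winner.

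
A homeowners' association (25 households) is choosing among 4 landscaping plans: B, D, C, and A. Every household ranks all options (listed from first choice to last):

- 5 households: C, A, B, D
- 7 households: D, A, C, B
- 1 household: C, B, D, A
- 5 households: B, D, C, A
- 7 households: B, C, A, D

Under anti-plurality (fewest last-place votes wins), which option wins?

C

Last-place votes: B 7, D 12, C 0, A 6.
C is ranked last by the fewest voters, so C wins.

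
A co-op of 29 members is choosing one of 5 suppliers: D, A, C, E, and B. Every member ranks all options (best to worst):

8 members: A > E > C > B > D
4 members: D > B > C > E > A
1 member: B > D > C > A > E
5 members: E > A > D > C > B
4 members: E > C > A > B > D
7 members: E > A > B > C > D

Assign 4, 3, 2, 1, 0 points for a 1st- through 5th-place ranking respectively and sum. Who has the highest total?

D: 8·0 + 4·4 + 1·3 + 5·2 + 4·0 + 7·0 = 29
A: 8·4 + 4·0 + 1·1 + 5·3 + 4·2 + 7·3 = 77
C: 8·2 + 4·2 + 1·2 + 5·1 + 4·3 + 7·1 = 50
E: 8·3 + 4·1 + 1·0 + 5·4 + 4·4 + 7·4 = 92
B: 8·1 + 4·3 + 1·4 + 5·0 + 4·1 + 7·2 = 42
E has the highest Borda score (92).

E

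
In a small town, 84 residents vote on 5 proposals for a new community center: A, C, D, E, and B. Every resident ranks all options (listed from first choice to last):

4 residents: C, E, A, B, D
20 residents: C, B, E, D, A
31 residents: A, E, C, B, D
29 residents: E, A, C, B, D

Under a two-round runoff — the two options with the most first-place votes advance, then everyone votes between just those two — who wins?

Round 1 first-place votes: A 31, C 24, D 0, E 29, B 0.
A and E advance.
Runoff: A is preferred to E by 31 voters; E by 53.
E wins the runoff.

E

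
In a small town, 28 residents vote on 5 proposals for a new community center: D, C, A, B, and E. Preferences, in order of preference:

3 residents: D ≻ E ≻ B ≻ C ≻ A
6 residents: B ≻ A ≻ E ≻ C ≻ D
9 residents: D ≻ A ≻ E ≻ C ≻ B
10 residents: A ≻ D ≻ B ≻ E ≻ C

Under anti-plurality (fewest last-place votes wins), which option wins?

Last-place votes: D 6, C 10, A 3, B 9, E 0.
E is ranked last by the fewest voters, so E wins.

E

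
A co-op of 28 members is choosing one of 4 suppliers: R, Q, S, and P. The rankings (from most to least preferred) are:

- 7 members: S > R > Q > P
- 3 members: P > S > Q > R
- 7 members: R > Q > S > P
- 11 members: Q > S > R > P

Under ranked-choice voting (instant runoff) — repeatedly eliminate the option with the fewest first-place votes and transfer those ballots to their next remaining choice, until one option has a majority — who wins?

Round 1: R 7, Q 11, S 7, P 3. Eliminate P.
Round 2: R 7, Q 11, S 10. Eliminate R.
Round 3: Q 18, S 10. Q has a majority.

Q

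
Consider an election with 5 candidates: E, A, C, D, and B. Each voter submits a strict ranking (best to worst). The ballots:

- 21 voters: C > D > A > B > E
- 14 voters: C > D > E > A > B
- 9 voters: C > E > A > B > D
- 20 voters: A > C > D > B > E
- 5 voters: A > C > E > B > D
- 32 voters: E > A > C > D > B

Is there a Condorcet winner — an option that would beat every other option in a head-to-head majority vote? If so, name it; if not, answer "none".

none

Checking pairwise contests:
C beats E 69–32.
E beats A 55–46.
A beats C 57–44.
A beats D 66–35.
E beats B 60–41.
Every option loses at least one head-to-head, so there is no Condorcet winner.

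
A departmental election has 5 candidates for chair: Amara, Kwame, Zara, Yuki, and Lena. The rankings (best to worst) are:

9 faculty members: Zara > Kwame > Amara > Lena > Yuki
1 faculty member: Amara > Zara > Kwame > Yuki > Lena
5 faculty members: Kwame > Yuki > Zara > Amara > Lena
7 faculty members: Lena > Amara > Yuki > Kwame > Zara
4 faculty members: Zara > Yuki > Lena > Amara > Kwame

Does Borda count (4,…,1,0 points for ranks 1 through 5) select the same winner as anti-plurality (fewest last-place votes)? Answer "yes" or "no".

Borda — scores: Amara 52, Kwame 56, Zara 65, Yuki 42, Lena 45. Winner: Zara.
Anti-plurality — last-place votes: Amara 0, Kwame 4, Zara 7, Yuki 9, Lena 6. Winner: Amara.
The two methods disagree.

no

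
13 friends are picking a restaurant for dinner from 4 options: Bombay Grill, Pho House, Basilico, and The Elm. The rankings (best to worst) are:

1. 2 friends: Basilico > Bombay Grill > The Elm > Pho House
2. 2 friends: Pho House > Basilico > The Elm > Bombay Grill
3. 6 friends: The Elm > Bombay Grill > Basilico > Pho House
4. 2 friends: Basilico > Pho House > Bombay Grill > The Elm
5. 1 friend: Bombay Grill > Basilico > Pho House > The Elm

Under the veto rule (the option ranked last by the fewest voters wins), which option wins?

Basilico

Last-place votes: Bombay Grill 2, Pho House 8, Basilico 0, The Elm 3.
Basilico is ranked last by the fewest voters, so Basilico wins.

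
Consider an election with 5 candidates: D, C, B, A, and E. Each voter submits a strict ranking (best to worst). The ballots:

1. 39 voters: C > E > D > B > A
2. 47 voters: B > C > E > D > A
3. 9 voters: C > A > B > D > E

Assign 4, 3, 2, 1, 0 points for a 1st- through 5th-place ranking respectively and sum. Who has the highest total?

C

D: 39·2 + 47·1 + 9·1 = 134
C: 39·4 + 47·3 + 9·4 = 333
B: 39·1 + 47·4 + 9·2 = 245
A: 39·0 + 47·0 + 9·3 = 27
E: 39·3 + 47·2 + 9·0 = 211
C has the highest Borda score (333).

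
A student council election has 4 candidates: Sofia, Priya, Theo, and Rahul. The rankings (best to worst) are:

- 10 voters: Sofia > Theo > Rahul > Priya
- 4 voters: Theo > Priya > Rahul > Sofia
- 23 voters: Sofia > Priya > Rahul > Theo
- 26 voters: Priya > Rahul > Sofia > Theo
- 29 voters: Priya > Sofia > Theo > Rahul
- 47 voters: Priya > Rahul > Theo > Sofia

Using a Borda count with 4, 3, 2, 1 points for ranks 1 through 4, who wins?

Sofia: 10·4 + 4·1 + 23·4 + 26·2 + 29·3 + 47·1 = 322
Priya: 10·1 + 4·3 + 23·3 + 26·4 + 29·4 + 47·4 = 499
Theo: 10·3 + 4·4 + 23·1 + 26·1 + 29·2 + 47·2 = 247
Rahul: 10·2 + 4·2 + 23·2 + 26·3 + 29·1 + 47·3 = 322
Priya has the highest Borda score (499).

Priya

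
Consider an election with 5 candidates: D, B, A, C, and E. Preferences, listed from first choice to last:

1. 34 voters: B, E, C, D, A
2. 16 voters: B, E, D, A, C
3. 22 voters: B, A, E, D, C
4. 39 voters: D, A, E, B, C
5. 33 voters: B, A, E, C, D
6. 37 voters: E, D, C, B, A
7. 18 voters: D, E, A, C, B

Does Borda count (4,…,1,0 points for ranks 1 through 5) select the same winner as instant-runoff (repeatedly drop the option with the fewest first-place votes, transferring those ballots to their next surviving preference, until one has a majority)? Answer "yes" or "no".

Borda — scores: D 427, B 496, A 334, C 193, E 540. Winner: E.
Instant-runoff — R1 D 57, B 105, A 0, C 0, E 37 (B winner). Winner: B.
The two methods disagree.

no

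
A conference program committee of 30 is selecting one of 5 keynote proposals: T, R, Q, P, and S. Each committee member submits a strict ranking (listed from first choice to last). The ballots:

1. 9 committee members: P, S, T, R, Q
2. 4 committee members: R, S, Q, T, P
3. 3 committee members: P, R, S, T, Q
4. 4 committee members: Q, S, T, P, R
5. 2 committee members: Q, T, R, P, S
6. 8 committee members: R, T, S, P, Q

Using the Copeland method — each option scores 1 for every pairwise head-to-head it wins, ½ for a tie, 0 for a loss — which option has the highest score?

T: beats Q and P; ties R; loses to S → score 2.5.
R: beats Q and S; ties T; loses to P → score 2.5.
Q: loses to T, R, P, and S → score 0.
P: beats R and Q; loses to T and S → score 2.
S: beats T, Q, and P; loses to R → score 3.
S has the best pairwise record.

S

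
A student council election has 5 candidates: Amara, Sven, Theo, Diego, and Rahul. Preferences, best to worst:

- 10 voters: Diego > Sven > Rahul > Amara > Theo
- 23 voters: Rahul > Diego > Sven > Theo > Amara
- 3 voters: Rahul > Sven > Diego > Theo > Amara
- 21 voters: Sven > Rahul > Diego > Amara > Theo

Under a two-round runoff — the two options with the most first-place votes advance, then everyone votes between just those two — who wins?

Sven

Round 1 first-place votes: Amara 0, Sven 21, Theo 0, Diego 10, Rahul 26.
Rahul and Sven advance.
Runoff: Rahul is preferred to Sven by 26 voters; Sven by 31.
Sven wins the runoff.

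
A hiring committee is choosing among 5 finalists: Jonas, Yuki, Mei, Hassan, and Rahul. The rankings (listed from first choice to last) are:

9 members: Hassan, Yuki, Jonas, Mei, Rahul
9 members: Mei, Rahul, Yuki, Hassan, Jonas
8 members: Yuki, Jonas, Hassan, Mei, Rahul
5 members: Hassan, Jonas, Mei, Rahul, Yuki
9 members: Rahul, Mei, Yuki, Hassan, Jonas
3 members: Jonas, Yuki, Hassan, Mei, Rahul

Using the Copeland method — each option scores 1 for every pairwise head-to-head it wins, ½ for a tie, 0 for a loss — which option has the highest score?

Hassan

Jonas: beats Mei and Rahul; loses to Yuki and Hassan → score 2.
Yuki: beats Jonas and Hassan; loses to Mei and Rahul → score 2.
Mei: beats Yuki and Rahul; loses to Jonas and Hassan → score 2.
Hassan: beats Jonas, Mei, and Rahul; loses to Yuki → score 3.
Rahul: beats Yuki; loses to Jonas, Mei, and Hassan → score 1.
Hassan has the best pairwise record.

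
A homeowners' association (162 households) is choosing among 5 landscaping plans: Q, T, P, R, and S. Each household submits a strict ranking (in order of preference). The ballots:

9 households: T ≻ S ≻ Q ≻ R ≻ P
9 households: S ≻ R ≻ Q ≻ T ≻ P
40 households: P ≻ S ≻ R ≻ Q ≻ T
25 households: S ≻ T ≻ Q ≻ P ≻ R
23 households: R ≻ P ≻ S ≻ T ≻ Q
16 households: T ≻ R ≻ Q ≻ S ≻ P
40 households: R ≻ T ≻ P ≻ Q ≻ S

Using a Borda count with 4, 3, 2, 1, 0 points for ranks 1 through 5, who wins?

Q: 9·2 + 9·2 + 40·1 + 25·2 + 23·0 + 16·2 + 40·1 = 198
T: 9·4 + 9·1 + 40·0 + 25·3 + 23·1 + 16·4 + 40·3 = 327
P: 9·0 + 9·0 + 40·4 + 25·1 + 23·3 + 16·0 + 40·2 = 334
R: 9·1 + 9·3 + 40·2 + 25·0 + 23·4 + 16·3 + 40·4 = 416
S: 9·3 + 9·4 + 40·3 + 25·4 + 23·2 + 16·1 + 40·0 = 345
R has the highest Borda score (416).

R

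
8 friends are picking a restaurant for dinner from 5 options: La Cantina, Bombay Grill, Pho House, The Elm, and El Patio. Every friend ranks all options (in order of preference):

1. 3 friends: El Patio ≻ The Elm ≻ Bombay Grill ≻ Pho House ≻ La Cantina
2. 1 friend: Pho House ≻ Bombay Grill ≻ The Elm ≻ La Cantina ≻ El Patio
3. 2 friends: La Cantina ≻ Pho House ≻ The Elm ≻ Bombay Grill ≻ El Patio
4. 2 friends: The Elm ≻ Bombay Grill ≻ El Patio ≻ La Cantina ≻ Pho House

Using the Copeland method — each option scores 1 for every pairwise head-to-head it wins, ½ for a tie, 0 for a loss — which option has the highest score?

The Elm

La Cantina: ties Pho House; loses to Bombay Grill, The Elm, and El Patio → score 0.5.
Bombay Grill: beats La Cantina, Pho House, and El Patio; loses to The Elm → score 3.
Pho House: ties La Cantina; loses to Bombay Grill, The Elm, and El Patio → score 0.5.
The Elm: beats La Cantina, Bombay Grill, Pho House, and El Patio → score 4.
El Patio: beats La Cantina and Pho House; loses to Bombay Grill and The Elm → score 2.
The Elm has the best pairwise record.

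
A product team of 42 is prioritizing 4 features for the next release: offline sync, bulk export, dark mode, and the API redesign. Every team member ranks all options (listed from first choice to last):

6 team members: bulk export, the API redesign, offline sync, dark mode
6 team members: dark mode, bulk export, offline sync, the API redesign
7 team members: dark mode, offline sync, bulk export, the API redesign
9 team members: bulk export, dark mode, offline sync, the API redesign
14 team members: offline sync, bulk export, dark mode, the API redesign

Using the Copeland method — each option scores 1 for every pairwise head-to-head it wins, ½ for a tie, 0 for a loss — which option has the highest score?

offline sync: beats the API redesign; ties bulk export; loses to dark mode → score 1.5.
bulk export: beats dark mode and the API redesign; ties offline sync → score 2.5.
dark mode: beats offline sync and the API redesign; loses to bulk export → score 2.
the API redesign: loses to offline sync, bulk export, and dark mode → score 0.
bulk export has the best pairwise record.

bulk export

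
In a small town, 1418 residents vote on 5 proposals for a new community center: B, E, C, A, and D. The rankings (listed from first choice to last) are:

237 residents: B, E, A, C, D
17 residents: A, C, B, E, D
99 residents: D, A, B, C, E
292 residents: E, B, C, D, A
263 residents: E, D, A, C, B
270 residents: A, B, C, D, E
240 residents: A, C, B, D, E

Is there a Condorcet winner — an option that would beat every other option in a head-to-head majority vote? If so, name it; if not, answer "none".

Checking pairwise contests:
A beats B 889–529.
B beats E 863–555.
B beats C 898–520.
E beats A 792–626.
B beats D 1056–362.
Every option loses at least one head-to-head, so there is no Condorcet winner.

none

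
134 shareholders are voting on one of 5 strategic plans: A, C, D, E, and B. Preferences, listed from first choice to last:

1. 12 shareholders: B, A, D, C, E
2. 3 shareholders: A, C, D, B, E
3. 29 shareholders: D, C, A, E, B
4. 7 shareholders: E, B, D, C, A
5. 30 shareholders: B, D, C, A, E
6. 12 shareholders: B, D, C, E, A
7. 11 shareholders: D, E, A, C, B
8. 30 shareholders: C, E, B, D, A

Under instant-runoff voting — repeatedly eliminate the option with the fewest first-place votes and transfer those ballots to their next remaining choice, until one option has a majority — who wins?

B

Round 1: A 3, C 30, D 40, E 7, B 54. Eliminate A.
Round 2: C 33, D 40, E 7, B 54. Eliminate E.
Round 3: C 33, D 40, B 61. Eliminate C.
Round 4: D 43, B 91. B has a majority.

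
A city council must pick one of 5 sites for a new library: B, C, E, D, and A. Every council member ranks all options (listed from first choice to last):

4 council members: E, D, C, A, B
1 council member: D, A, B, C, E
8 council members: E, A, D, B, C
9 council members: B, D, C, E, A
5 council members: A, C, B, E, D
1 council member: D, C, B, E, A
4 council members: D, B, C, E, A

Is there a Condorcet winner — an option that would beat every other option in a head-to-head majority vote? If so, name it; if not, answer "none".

Checking pairwise contests:
D beats B 18–14.
B beats C 22–10.
B beats E 20–12.
E beats D 17–15.
C beats A 18–14.
Every option loses at least one head-to-head, so there is no Condorcet winner.

none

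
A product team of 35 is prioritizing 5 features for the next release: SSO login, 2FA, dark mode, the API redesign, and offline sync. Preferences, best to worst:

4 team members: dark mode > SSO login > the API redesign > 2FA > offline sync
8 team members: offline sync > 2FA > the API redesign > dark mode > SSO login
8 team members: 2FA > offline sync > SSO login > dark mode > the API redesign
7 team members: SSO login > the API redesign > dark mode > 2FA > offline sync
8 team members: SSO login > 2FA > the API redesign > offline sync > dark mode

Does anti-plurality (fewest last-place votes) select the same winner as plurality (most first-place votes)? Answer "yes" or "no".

no

Anti-plurality — last-place votes: SSO login 8, 2FA 0, dark mode 8, the API redesign 8, offline sync 11. Winner: 2FA.
Plurality — first-place votes: SSO login 15, 2FA 8, dark mode 4, the API redesign 0, offline sync 8. Winner: SSO login.
The two methods disagree.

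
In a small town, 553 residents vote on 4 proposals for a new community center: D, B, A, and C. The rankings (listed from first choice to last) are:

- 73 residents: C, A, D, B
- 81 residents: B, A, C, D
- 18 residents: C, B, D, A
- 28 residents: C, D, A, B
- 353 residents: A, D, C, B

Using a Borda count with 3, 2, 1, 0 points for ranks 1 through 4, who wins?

A

D: 73·1 + 81·0 + 18·1 + 28·2 + 353·2 = 853
B: 73·0 + 81·3 + 18·2 + 28·0 + 353·0 = 279
A: 73·2 + 81·2 + 18·0 + 28·1 + 353·3 = 1395
C: 73·3 + 81·1 + 18·3 + 28·3 + 353·1 = 791
A has the highest Borda score (1395).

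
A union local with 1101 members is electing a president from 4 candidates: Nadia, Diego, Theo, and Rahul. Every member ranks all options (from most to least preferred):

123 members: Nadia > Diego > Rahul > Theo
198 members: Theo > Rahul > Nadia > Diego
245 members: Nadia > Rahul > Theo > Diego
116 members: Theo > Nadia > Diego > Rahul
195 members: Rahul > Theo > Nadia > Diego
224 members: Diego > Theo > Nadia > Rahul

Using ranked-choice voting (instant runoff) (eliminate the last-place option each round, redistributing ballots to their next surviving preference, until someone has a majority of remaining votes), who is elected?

Round 1: Nadia 368, Diego 224, Theo 314, Rahul 195. Eliminate Rahul.
Round 2: Nadia 368, Diego 224, Theo 509. Eliminate Diego.
Round 3: Nadia 368, Theo 733. Theo has a majority.

Theo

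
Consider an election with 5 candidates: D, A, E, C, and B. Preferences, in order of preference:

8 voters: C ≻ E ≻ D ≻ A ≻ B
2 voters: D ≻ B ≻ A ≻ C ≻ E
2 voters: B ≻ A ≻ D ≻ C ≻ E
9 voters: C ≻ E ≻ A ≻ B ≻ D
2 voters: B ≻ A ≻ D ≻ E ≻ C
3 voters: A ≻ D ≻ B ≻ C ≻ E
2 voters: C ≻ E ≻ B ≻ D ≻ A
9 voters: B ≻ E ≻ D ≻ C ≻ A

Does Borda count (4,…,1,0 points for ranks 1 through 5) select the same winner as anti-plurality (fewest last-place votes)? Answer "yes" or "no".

yes

Borda — scores: D 61, A 54, E 86, C 92, B 77. Winner: C.
Anti-plurality — last-place votes: D 9, A 11, E 7, C 2, B 8. Winner: C.
The two methods agree.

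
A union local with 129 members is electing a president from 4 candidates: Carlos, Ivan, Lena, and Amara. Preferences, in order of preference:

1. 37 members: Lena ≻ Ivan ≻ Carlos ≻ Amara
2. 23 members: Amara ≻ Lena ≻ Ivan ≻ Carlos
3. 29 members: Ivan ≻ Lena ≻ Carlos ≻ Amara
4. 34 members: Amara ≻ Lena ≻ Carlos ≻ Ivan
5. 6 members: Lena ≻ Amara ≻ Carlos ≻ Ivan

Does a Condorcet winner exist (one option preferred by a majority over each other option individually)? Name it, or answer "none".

Lena vs Carlos: 129–0 for Lena.
Lena vs Ivan: 100–29 for Lena.
Lena vs Amara: 72–57 for Lena.
Lena beats every other option head-to-head.

Lena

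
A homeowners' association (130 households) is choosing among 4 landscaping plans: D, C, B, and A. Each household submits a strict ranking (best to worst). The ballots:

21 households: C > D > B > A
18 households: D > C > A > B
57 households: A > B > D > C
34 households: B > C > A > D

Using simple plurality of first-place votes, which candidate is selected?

A

First-place votes: D 18, C 21, B 34, A 57.
A has the most first-place votes.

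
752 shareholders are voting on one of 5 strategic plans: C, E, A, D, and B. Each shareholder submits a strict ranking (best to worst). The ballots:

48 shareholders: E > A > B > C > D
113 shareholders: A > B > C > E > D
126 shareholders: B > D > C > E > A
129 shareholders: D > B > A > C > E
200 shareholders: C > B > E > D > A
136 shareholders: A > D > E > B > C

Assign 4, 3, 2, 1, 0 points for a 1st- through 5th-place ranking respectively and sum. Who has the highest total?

B

C: 48·1 + 113·2 + 126·2 + 129·1 + 200·4 + 136·0 = 1455
E: 48·4 + 113·1 + 126·1 + 129·0 + 200·2 + 136·2 = 1103
A: 48·3 + 113·4 + 126·0 + 129·2 + 200·0 + 136·4 = 1398
D: 48·0 + 113·0 + 126·3 + 129·4 + 200·1 + 136·3 = 1502
B: 48·2 + 113·3 + 126·4 + 129·3 + 200·3 + 136·1 = 2062
B has the highest Borda score (2062).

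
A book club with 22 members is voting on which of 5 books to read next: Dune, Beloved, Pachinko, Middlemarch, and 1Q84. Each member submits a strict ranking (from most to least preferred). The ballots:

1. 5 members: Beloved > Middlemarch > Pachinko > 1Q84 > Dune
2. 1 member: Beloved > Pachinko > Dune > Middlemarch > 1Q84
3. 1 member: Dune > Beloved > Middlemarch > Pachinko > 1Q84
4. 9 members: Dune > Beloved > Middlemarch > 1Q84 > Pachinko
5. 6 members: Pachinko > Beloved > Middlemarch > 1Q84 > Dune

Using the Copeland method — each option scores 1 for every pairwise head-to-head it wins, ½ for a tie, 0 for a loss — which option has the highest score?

Beloved

Dune: ties Middlemarch and 1Q84; loses to Beloved and Pachinko → score 1.
Beloved: beats Dune, Pachinko, Middlemarch, and 1Q84 → score 4.
Pachinko: beats Dune and 1Q84; loses to Beloved and Middlemarch → score 2.
Middlemarch: beats Pachinko and 1Q84; ties Dune; loses to Beloved → score 2.5.
1Q84: ties Dune; loses to Beloved, Pachinko, and Middlemarch → score 0.5.
Beloved has the best pairwise record.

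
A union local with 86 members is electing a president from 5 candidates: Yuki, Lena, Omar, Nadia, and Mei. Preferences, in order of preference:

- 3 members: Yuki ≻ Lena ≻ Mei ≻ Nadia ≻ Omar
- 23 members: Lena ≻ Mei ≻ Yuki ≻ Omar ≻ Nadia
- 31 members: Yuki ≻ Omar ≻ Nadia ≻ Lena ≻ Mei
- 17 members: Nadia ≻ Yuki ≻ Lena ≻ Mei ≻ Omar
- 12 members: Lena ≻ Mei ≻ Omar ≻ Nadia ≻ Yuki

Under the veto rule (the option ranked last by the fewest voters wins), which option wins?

Lena

Last-place votes: Yuki 12, Lena 0, Omar 20, Nadia 23, Mei 31.
Lena is ranked last by the fewest voters, so Lena wins.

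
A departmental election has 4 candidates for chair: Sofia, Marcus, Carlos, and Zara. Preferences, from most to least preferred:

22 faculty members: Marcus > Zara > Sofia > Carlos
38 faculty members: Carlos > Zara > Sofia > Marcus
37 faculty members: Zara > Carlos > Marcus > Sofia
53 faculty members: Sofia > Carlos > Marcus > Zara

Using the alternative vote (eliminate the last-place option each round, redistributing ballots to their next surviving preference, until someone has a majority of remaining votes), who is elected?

Zara

Round 1: Sofia 53, Marcus 22, Carlos 38, Zara 37. Eliminate Marcus.
Round 2: Sofia 53, Carlos 38, Zara 59. Eliminate Carlos.
Round 3: Sofia 53, Zara 97. Zara has a majority.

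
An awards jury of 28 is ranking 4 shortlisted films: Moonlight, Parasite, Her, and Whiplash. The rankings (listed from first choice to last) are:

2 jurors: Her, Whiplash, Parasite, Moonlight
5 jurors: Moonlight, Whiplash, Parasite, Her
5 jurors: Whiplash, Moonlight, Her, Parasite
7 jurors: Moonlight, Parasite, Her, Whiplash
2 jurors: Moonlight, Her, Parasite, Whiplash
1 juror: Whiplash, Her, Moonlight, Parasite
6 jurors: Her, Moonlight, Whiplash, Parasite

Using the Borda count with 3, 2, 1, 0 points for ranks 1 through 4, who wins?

Moonlight: 2·0 + 5·3 + 5·2 + 7·3 + 2·3 + 1·1 + 6·2 = 65
Parasite: 2·1 + 5·1 + 5·0 + 7·2 + 2·1 + 1·0 + 6·0 = 23
Her: 2·3 + 5·0 + 5·1 + 7·1 + 2·2 + 1·2 + 6·3 = 42
Whiplash: 2·2 + 5·2 + 5·3 + 7·0 + 2·0 + 1·3 + 6·1 = 38
Moonlight has the highest Borda score (65).

Moonlight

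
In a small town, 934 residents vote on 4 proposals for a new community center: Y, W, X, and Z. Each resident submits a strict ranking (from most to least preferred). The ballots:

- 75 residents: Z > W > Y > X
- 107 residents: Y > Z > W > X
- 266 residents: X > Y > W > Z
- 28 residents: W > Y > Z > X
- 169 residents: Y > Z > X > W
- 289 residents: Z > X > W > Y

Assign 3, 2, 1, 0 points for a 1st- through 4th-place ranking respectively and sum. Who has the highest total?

Y: 75·1 + 107·3 + 266·2 + 28·2 + 169·3 + 289·0 = 1491
W: 75·2 + 107·1 + 266·1 + 28·3 + 169·0 + 289·1 = 896
X: 75·0 + 107·0 + 266·3 + 28·0 + 169·1 + 289·2 = 1545
Z: 75·3 + 107·2 + 266·0 + 28·1 + 169·2 + 289·3 = 1672
Z has the highest Borda score (1672).

Z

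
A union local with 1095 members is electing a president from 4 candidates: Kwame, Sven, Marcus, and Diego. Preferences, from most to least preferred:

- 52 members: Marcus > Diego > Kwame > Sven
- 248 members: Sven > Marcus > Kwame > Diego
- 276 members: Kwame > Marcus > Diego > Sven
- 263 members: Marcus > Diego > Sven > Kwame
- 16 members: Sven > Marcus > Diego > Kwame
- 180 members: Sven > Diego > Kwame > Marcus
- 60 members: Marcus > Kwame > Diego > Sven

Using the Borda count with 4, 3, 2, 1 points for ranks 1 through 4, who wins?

Kwame: 52·2 + 248·2 + 276·4 + 263·1 + 16·1 + 180·2 + 60·3 = 2523
Sven: 52·1 + 248·4 + 276·1 + 263·2 + 16·4 + 180·4 + 60·1 = 2690
Marcus: 52·4 + 248·3 + 276·3 + 263·4 + 16·3 + 180·1 + 60·4 = 3300
Diego: 52·3 + 248·1 + 276·2 + 263·3 + 16·2 + 180·3 + 60·2 = 2437
Marcus has the highest Borda score (3300).

Marcus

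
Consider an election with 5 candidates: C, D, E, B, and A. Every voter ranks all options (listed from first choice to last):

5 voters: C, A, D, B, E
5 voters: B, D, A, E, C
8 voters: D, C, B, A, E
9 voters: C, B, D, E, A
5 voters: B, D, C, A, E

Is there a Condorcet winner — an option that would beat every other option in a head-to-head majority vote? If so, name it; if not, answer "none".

Checking pairwise contests:
D beats C 18–14.
B beats D 19–13.
C beats E 27–5.
C beats B 22–10.
C beats A 27–5.
Every option loses at least one head-to-head, so there is no Condorcet winner.

none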